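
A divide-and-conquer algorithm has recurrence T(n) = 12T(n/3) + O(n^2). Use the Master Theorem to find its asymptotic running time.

Master Theorem for T(n) = 12T(n/3) + O(n^2):

a = 12, b = 3, c = 2
log_b(a) = log_3(12) = 2.2619

Case 1: c = 2 < log_3(12) = 2.2619
T(n) = O(n^(log_3 12))

For T(n) = 12T(n/3) + O(n^2): log_3(12) = 2.2619. This is Case 1 of the Master Theorem (c < log_b(a), work dominated by leaves), giving O(n^(log_3 12)).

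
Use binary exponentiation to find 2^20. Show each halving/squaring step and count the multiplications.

Computing 2^20 by squaring (build up from 2^1; each line after the first costs one multiplication):

2^1 = 2
2^2 = (2^1)^2 = 2^2 = 4
2^4 = (2^2)^2 = 4^2 = 16
2^5 = 2 * 2^4 = 2 * 16 = 32
2^10 = (2^5)^2 = 32^2 = 1024
2^20 = (2^10)^2 = 1024^2 = 1048576

Result: 1048576
Multiplications needed: 5 (5 lines after 2^1)

2^20 = 1048576. Using exponentiation by squaring, this requires 5 multiplications. The key idea: if the exponent is even, square the half-power; if odd, multiply by the base once.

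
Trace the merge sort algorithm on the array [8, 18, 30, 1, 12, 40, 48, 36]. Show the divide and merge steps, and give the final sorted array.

Merge sort trace:

Split: [8, 18, 30, 1, 12, 40, 48, 36] -> [8, 18, 30, 1] and [12, 40, 48, 36]
  Split: [8, 18, 30, 1] -> [8, 18] and [30, 1]
    Split: [8, 18] -> [8] and [18]
    Merge: [8] + [18] -> [8, 18]
    Split: [30, 1] -> [30] and [1]
    Merge: [30] + [1] -> [1, 30]
  Merge: [8, 18] + [1, 30] -> [1, 8, 18, 30]
  Split: [12, 40, 48, 36] -> [12, 40] and [48, 36]
    Split: [12, 40] -> [12] and [40]
    Merge: [12] + [40] -> [12, 40]
    Split: [48, 36] -> [48] and [36]
    Merge: [48] + [36] -> [36, 48]
  Merge: [12, 40] + [36, 48] -> [12, 36, 40, 48]
Merge: [1, 8, 18, 30] + [12, 36, 40, 48] -> [1, 8, 12, 18, 30, 36, 40, 48]

Final sorted array: [1, 8, 12, 18, 30, 36, 40, 48]

The merge sort proceeds by recursively splitting the array and merging sorted halves.
After all merges, the sorted array is [1, 8, 12, 18, 30, 36, 40, 48].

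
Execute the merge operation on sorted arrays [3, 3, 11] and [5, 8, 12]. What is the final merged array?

Merging process:

Compare 3 vs 5: take 3 from left. Merged: [3]
Compare 3 vs 5: take 3 from left. Merged: [3, 3]
Compare 11 vs 5: take 5 from right. Merged: [3, 3, 5]
Compare 11 vs 8: take 8 from right. Merged: [3, 3, 5, 8]
Compare 11 vs 12: take 11 from left. Merged: [3, 3, 5, 8, 11]
Append remaining from right: [12]. Merged: [3, 3, 5, 8, 11, 12]

Final merged array: [3, 3, 5, 8, 11, 12]
Total comparisons: 5

The merged array is [3, 3, 5, 8, 11, 12], requiring 5 comparisons. The merge step runs in O(n) time where n is the total number of elements.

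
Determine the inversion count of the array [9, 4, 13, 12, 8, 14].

Finding inversions in [9, 4, 13, 12, 8, 14]:

(0, 1): arr[0]=9 > arr[1]=4
(0, 4): arr[0]=9 > arr[4]=8
(2, 3): arr[2]=13 > arr[3]=12
(2, 4): arr[2]=13 > arr[4]=8
(3, 4): arr[3]=12 > arr[4]=8

Total inversions: 5

The array has 5 inversion(s): (0,1), (0,4), (2,3), (2,4), (3,4). Each pair (i,j) satisfies i < j and arr[i] > arr[j].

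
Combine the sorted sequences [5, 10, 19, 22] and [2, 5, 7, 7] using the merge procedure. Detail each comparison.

Merging process:

Compare 5 vs 2: take 2 from right. Merged: [2]
Compare 5 vs 5: take 5 from left. Merged: [2, 5]
Compare 10 vs 5: take 5 from right. Merged: [2, 5, 5]
Compare 10 vs 7: take 7 from right. Merged: [2, 5, 5, 7]
Compare 10 vs 7: take 7 from right. Merged: [2, 5, 5, 7, 7]
Append remaining from left: [10, 19, 22]. Merged: [2, 5, 5, 7, 7, 10, 19, 22]

Final merged array: [2, 5, 5, 7, 7, 10, 19, 22]
Total comparisons: 5

The merged array is [2, 5, 5, 7, 7, 10, 19, 22], requiring 5 comparisons. The merge step runs in O(n) time where n is the total number of elements.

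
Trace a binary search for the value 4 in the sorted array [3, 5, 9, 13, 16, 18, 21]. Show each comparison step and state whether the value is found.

Binary search for 4 in [3, 5, 9, 13, 16, 18, 21]:

lo=0, hi=6, mid=3, arr[mid]=13 -> 13 > 4, search left half
lo=0, hi=2, mid=1, arr[mid]=5 -> 5 > 4, search left half
lo=0, hi=0, mid=0, arr[mid]=3 -> 3 < 4, search right half
lo=1 > hi=0, target 4 not found

Binary search determines that 4 is not in the array after 3 comparisons. The search space was exhausted without finding the target.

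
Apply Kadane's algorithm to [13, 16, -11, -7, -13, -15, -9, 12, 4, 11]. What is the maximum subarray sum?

Using Kadane's algorithm on [13, 16, -11, -7, -13, -15, -9, 12, 4, 11]:

Scanning through the array:
Position 1 (value 16): max_ending_here = 29, max_so_far = 29
Position 2 (value -11): max_ending_here = 18, max_so_far = 29
Position 3 (value -7): max_ending_here = 11, max_so_far = 29
Position 4 (value -13): max_ending_here = -2, max_so_far = 29
Position 5 (value -15): max_ending_here = -15, max_so_far = 29
Position 6 (value -9): max_ending_here = -9, max_so_far = 29
Position 7 (value 12): max_ending_here = 12, max_so_far = 29
Position 8 (value 4): max_ending_here = 16, max_so_far = 29
Position 9 (value 11): max_ending_here = 27, max_so_far = 29

Maximum subarray: [13, 16]
Maximum sum: 29

The maximum subarray is [13, 16] with sum 29. This subarray runs from index 0 to index 1.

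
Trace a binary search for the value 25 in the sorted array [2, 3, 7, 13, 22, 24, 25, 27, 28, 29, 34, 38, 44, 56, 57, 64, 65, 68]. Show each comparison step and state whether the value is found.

Binary search for 25 in [2, 3, 7, 13, 22, 24, 25, 27, 28, 29, 34, 38, 44, 56, 57, 64, 65, 68]:

lo=0, hi=17, mid=8, arr[mid]=28 -> 28 > 25, search left half
lo=0, hi=7, mid=3, arr[mid]=13 -> 13 < 25, search right half
lo=4, hi=7, mid=5, arr[mid]=24 -> 24 < 25, search right half
lo=6, hi=7, mid=6, arr[mid]=25 -> Found target at index 6!

Binary search finds 25 at index 6 after 4 comparisons. The search repeatedly halves the search space by comparing with the middle element.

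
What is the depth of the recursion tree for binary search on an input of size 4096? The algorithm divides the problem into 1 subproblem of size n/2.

For divide and conquer with division factor 2:

Problem sizes at each level:
Level 0: 4096
Level 1: 2048
Level 2: 1024
Level 3: 512
Level 4: 256
Level 5: 128
Level 6: 64
Level 7: 32
Level 8: 16
Level 9: 8
Level 10: 4
Level 11: 2
Level 12: 1

The root is level 0 and the size-1 base case is level 12 (the tree spans levels 0 through 12, i.e. 13 levels counting the root), so the depth is the number of divisions: log_2(4096) = 12

The recursion tree depth is log_2(4096) = 12. At each level, the problem size is divided by 2, so it takes 12 divisions to reduce to a base case of size 1. The algorithm makes 1 recursive call at each level.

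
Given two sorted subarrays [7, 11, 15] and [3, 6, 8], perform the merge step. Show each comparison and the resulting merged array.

Merging process:

Compare 7 vs 3: take 3 from right. Merged: [3]
Compare 7 vs 6: take 6 from right. Merged: [3, 6]
Compare 7 vs 8: take 7 from left. Merged: [3, 6, 7]
Compare 11 vs 8: take 8 from right. Merged: [3, 6, 7, 8]
Append remaining from left: [11, 15]. Merged: [3, 6, 7, 8, 11, 15]

Final merged array: [3, 6, 7, 8, 11, 15]
Total comparisons: 4

The merged array is [3, 6, 7, 8, 11, 15], requiring 4 comparisons. The merge step runs in O(n) time where n is the total number of elements.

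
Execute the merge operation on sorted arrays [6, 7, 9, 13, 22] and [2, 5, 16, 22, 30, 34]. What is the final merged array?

Merging process:

Compare 6 vs 2: take 2 from right. Merged: [2]
Compare 6 vs 5: take 5 from right. Merged: [2, 5]
Compare 6 vs 16: take 6 from left. Merged: [2, 5, 6]
Compare 7 vs 16: take 7 from left. Merged: [2, 5, 6, 7]
Compare 9 vs 16: take 9 from left. Merged: [2, 5, 6, 7, 9]
Compare 13 vs 16: take 13 from left. Merged: [2, 5, 6, 7, 9, 13]
Compare 22 vs 16: take 16 from right. Merged: [2, 5, 6, 7, 9, 13, 16]
Compare 22 vs 22: take 22 from left. Merged: [2, 5, 6, 7, 9, 13, 16, 22]
Append remaining from right: [22, 30, 34]. Merged: [2, 5, 6, 7, 9, 13, 16, 22, 22, 30, 34]

Final merged array: [2, 5, 6, 7, 9, 13, 16, 22, 22, 30, 34]
Total comparisons: 8

The merged array is [2, 5, 6, 7, 9, 13, 16, 22, 22, 30, 34], requiring 8 comparisons. The merge step runs in O(n) time where n is the total number of elements.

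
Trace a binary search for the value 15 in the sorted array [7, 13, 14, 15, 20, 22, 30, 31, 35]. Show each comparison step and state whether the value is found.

Binary search for 15 in [7, 13, 14, 15, 20, 22, 30, 31, 35]:

lo=0, hi=8, mid=4, arr[mid]=20 -> 20 > 15, search left half
lo=0, hi=3, mid=1, arr[mid]=13 -> 13 < 15, search right half
lo=2, hi=3, mid=2, arr[mid]=14 -> 14 < 15, search right half
lo=3, hi=3, mid=3, arr[mid]=15 -> Found target at index 3!

Binary search finds 15 at index 3 after 4 comparisons. The search repeatedly halves the search space by comparing with the middle element.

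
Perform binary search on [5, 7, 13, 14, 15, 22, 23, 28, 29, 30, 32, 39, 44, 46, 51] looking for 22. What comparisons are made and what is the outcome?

Binary search for 22 in [5, 7, 13, 14, 15, 22, 23, 28, 29, 30, 32, 39, 44, 46, 51]:

lo=0, hi=14, mid=7, arr[mid]=28 -> 28 > 22, search left half
lo=0, hi=6, mid=3, arr[mid]=14 -> 14 < 22, search right half
lo=4, hi=6, mid=5, arr[mid]=22 -> Found target at index 5!

Binary search finds 22 at index 5 after 3 comparisons. The search repeatedly halves the search space by comparing with the middle element.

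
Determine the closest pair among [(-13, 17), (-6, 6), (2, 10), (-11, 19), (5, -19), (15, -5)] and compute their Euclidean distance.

Computing all pairwise distances among 6 points:

d((-13, 17), (-6, 6)) = 13.0384
d((-13, 17), (2, 10)) = 16.5529
d((-13, 17), (-11, 19)) = 2.8284 <-- minimum
d((-13, 17), (5, -19)) = 40.2492
d((-13, 17), (15, -5)) = 35.609
d((-6, 6), (2, 10)) = 8.9443
d((-6, 6), (-11, 19)) = 13.9284
d((-6, 6), (5, -19)) = 27.313
d((-6, 6), (15, -5)) = 23.7065
d((2, 10), (-11, 19)) = 15.8114
d((2, 10), (5, -19)) = 29.1548
d((2, 10), (15, -5)) = 19.8494
d((-11, 19), (5, -19)) = 41.2311
d((-11, 19), (15, -5)) = 35.3836
d((5, -19), (15, -5)) = 17.2047

Closest pair: (-13, 17) and (-11, 19) with distance 2.8284

The closest pair is (-13, 17) and (-11, 19) with Euclidean distance 2.8284. For 6 points, brute-force pairwise comparison is shown above. For large n, the divide-and-conquer algorithm (sort by x, recurse on halves, check the dividing strip) achieves O(n log n).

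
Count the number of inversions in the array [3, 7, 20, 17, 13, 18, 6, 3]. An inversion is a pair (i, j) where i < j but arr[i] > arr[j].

Finding inversions in [3, 7, 20, 17, 13, 18, 6, 3]:

(1, 6): arr[1]=7 > arr[6]=6
(1, 7): arr[1]=7 > arr[7]=3
(2, 3): arr[2]=20 > arr[3]=17
(2, 4): arr[2]=20 > arr[4]=13
(2, 5): arr[2]=20 > arr[5]=18
(2, 6): arr[2]=20 > arr[6]=6
(2, 7): arr[2]=20 > arr[7]=3
(3, 4): arr[3]=17 > arr[4]=13
(3, 6): arr[3]=17 > arr[6]=6
(3, 7): arr[3]=17 > arr[7]=3
(4, 6): arr[4]=13 > arr[6]=6
(4, 7): arr[4]=13 > arr[7]=3
(5, 6): arr[5]=18 > arr[6]=6
(5, 7): arr[5]=18 > arr[7]=3
(6, 7): arr[6]=6 > arr[7]=3

Total inversions: 15

The array has 15 inversion(s): (1,6), (1,7), (2,3), (2,4), (2,5), (2,6), (2,7), (3,4), (3,6), (3,7), (4,6), (4,7), (5,6), (5,7), (6,7). Each pair (i,j) satisfies i < j and arr[i] > arr[j].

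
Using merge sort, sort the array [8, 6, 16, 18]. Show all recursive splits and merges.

Merge sort trace:

Split: [8, 6, 16, 18] -> [8, 6] and [16, 18]
  Split: [8, 6] -> [8] and [6]
  Merge: [8] + [6] -> [6, 8]
  Split: [16, 18] -> [16] and [18]
  Merge: [16] + [18] -> [16, 18]
Merge: [6, 8] + [16, 18] -> [6, 8, 16, 18]

Final sorted array: [6, 8, 16, 18]

The merge sort proceeds by recursively splitting the array and merging sorted halves.
After all merges, the sorted array is [6, 8, 16, 18].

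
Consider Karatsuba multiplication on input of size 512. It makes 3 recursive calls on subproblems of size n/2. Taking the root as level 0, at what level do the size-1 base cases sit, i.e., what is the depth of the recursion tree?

For divide and conquer with division factor 2:

Problem sizes at each level:
Level 0: 512
Level 1: 256
Level 2: 128
Level 3: 64
Level 4: 32
Level 5: 16
Level 6: 8
Level 7: 4
Level 8: 2
Level 9: 1

The root is level 0 and the size-1 base case is level 9 (the tree spans levels 0 through 9, i.e. 10 levels counting the root), so the depth is the number of divisions: log_2(512) = 9

The recursion tree depth is log_2(512) = 9. At each level, the problem size is divided by 2, so it takes 9 divisions to reduce to a base case of size 1. The algorithm makes 3 recursive calls at each level.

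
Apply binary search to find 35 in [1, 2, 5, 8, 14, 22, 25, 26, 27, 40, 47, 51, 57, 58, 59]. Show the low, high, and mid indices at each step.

Binary search for 35 in [1, 2, 5, 8, 14, 22, 25, 26, 27, 40, 47, 51, 57, 58, 59]:

lo=0, hi=14, mid=7, arr[mid]=26 -> 26 < 35, search right half
lo=8, hi=14, mid=11, arr[mid]=51 -> 51 > 35, search left half
lo=8, hi=10, mid=9, arr[mid]=40 -> 40 > 35, search left half
lo=8, hi=8, mid=8, arr[mid]=27 -> 27 < 35, search right half
lo=9 > hi=8, target 35 not found

Binary search determines that 35 is not in the array after 4 comparisons. The search space was exhausted without finding the target.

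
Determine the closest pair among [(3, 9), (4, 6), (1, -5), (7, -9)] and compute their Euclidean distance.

Computing all pairwise distances among 4 points:

d((3, 9), (4, 6)) = 3.1623 <-- minimum
d((3, 9), (1, -5)) = 14.1421
d((3, 9), (7, -9)) = 18.4391
d((4, 6), (1, -5)) = 11.4018
d((4, 6), (7, -9)) = 15.2971
d((1, -5), (7, -9)) = 7.2111

Closest pair: (3, 9) and (4, 6) with distance 3.1623

The closest pair is (3, 9) and (4, 6) with Euclidean distance 3.1623. For 4 points, brute-force pairwise comparison is shown above. For large n, the divide-and-conquer algorithm (sort by x, recurse on halves, check the dividing strip) achieves O(n log n).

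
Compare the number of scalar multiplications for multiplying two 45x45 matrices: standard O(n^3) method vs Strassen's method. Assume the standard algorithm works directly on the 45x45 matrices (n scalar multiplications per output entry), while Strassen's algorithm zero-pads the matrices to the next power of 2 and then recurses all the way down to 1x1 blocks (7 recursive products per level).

Matrix multiplication for 45x45 matrices:

Strassen's algorithm requires power-of-2 dimensions. Pad 45x45 to 64x64 (next power of 2).

Standard algorithm: 45^3 = 91125 multiplications
Strassen's algorithm: 7^(log2(64)) = 7^6 = 117649 multiplications
Difference: 91125 - 117649 = -26524 (Strassen uses MORE here due to padding overhead — for small or just-over-power-of-2 n, padding can outweigh the per-level savings)

Standard: 91125 multiplications (45^3). Strassen: 117649 multiplications (7^6, after padding to 64x64). Strassen reduces 8 recursive multiplications to 7 at each level.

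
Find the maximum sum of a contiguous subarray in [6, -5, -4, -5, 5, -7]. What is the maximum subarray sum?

Using Kadane's algorithm on [6, -5, -4, -5, 5, -7]:

Scanning through the array:
Position 1 (value -5): max_ending_here = 1, max_so_far = 6
Position 2 (value -4): max_ending_here = -3, max_so_far = 6
Position 3 (value -5): max_ending_here = -5, max_so_far = 6
Position 4 (value 5): max_ending_here = 5, max_so_far = 6
Position 5 (value -7): max_ending_here = -2, max_so_far = 6

Maximum subarray: [6]
Maximum sum: 6

The maximum subarray is [6] with sum 6. This subarray runs from index 0 to index 0.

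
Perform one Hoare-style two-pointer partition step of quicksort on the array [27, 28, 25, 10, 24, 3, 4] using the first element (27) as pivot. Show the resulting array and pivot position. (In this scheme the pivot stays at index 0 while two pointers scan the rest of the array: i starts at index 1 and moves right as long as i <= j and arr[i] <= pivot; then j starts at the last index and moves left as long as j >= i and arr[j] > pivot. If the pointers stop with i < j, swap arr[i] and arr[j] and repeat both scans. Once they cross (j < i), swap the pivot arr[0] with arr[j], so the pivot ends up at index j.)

Hoare-style two-pointer partition with pivot = 27:

Initial array: [27, 28, 25, 10, 24, 3, 4]

Pointers start at i = 1, j = 6.
i stops at index 1 (arr[1]=28 > 27), j stops at index 6 (arr[6]=4 <= 27): swap arr[1] and arr[6], array becomes [27, 4, 25, 10, 24, 3, 28]
i ends at 6, j ends at 5: the pointers have crossed (j < i), so scanning stops.

Swap pivot arr[0] with arr[5] to place pivot at position 5: [3, 4, 25, 10, 24, 27, 28]
Pivot position: 5

After partitioning with pivot 27, the array becomes [3, 4, 25, 10, 24, 27, 28]. The pivot is placed at index 5. All elements to the left of the pivot are <= 27, and all elements to the right are > 27.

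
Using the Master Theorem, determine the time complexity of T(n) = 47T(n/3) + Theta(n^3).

Master Theorem for T(n) = 47T(n/3) + O(n^3):

a = 47, b = 3, c = 3
log_b(a) = log_3(47) = 3.5046

Case 1: c = 3 < log_3(47) = 3.5046
T(n) = O(n^(log_3 47))

For T(n) = 47T(n/3) + O(n^3): log_3(47) = 3.5046. This is Case 1 of the Master Theorem (c < log_b(a), work dominated by leaves), giving O(n^(log_3 47)).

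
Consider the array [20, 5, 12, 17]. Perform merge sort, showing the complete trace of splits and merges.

Merge sort trace:

Split: [20, 5, 12, 17] -> [20, 5] and [12, 17]
  Split: [20, 5] -> [20] and [5]
  Merge: [20] + [5] -> [5, 20]
  Split: [12, 17] -> [12] and [17]
  Merge: [12] + [17] -> [12, 17]
Merge: [5, 20] + [12, 17] -> [5, 12, 17, 20]

Final sorted array: [5, 12, 17, 20]

The merge sort proceeds by recursively splitting the array and merging sorted halves.
After all merges, the sorted array is [5, 12, 17, 20].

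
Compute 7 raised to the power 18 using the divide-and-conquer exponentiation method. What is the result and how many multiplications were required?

Computing 7^18 by squaring (build up from 7^1; each line after the first costs one multiplication):

7^1 = 7
7^2 = (7^1)^2 = 7^2 = 49
7^4 = (7^2)^2 = 49^2 = 2401
7^8 = (7^4)^2 = 2401^2 = 5764801
7^9 = 7 * 7^8 = 7 * 5764801 = 40353607
7^18 = (7^9)^2 = 40353607^2 = 1628413597910449

Result: 1628413597910449
Multiplications needed: 5 (5 lines after 7^1)

7^18 = 1628413597910449. Using exponentiation by squaring, this requires 5 multiplications. The key idea: if the exponent is even, square the half-power; if odd, multiply by the base once.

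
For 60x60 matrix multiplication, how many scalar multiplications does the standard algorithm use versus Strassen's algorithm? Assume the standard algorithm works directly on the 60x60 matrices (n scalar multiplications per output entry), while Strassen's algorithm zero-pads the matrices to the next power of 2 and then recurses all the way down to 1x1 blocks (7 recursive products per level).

Matrix multiplication for 60x60 matrices:

Strassen's algorithm requires power-of-2 dimensions. Pad 60x60 to 64x64 (next power of 2).

Standard algorithm: 60^3 = 216000 multiplications
Strassen's algorithm: 7^(log2(64)) = 7^6 = 117649 multiplications
Savings: 216000 - 117649 = 98351 multiplications

Standard: 216000 multiplications (60^3). Strassen: 117649 multiplications (7^6, after padding to 64x64). Strassen reduces 8 recursive multiplications to 7 at each level.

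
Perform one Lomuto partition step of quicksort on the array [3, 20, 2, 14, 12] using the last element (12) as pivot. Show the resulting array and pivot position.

Lomuto partition with pivot = 12:

Initial array: [3, 20, 2, 14, 12]

arr[0]=3 <= 12: swap with position 0, array becomes [3, 20, 2, 14, 12]
arr[1]=20 > 12: no swap
arr[2]=2 <= 12: swap with position 1, array becomes [3, 2, 20, 14, 12]
arr[3]=14 > 12: no swap

Place pivot at position 2: [3, 2, 12, 14, 20]
Pivot position: 2

After partitioning with pivot 12, the array becomes [3, 2, 12, 14, 20]. The pivot is placed at index 2. All elements to the left of the pivot are <= 12, and all elements to the right are > 12.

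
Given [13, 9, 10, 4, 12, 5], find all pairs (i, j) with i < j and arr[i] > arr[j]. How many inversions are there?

Finding inversions in [13, 9, 10, 4, 12, 5]:

(0, 1): arr[0]=13 > arr[1]=9
(0, 2): arr[0]=13 > arr[2]=10
(0, 3): arr[0]=13 > arr[3]=4
(0, 4): arr[0]=13 > arr[4]=12
(0, 5): arr[0]=13 > arr[5]=5
(1, 3): arr[1]=9 > arr[3]=4
(1, 5): arr[1]=9 > arr[5]=5
(2, 3): arr[2]=10 > arr[3]=4
(2, 5): arr[2]=10 > arr[5]=5
(4, 5): arr[4]=12 > arr[5]=5

Total inversions: 10

The array has 10 inversion(s): (0,1), (0,2), (0,3), (0,4), (0,5), (1,3), (1,5), (2,3), (2,5), (4,5). Each pair (i,j) satisfies i < j and arr[i] > arr[j].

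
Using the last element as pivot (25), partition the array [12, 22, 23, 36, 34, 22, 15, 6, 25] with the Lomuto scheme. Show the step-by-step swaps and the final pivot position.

Lomuto partition with pivot = 25:

Initial array: [12, 22, 23, 36, 34, 22, 15, 6, 25]

arr[0]=12 <= 25: swap with position 0, array becomes [12, 22, 23, 36, 34, 22, 15, 6, 25]
arr[1]=22 <= 25: swap with position 1, array becomes [12, 22, 23, 36, 34, 22, 15, 6, 25]
arr[2]=23 <= 25: swap with position 2, array becomes [12, 22, 23, 36, 34, 22, 15, 6, 25]
arr[3]=36 > 25: no swap
arr[4]=34 > 25: no swap
arr[5]=22 <= 25: swap with position 3, array becomes [12, 22, 23, 22, 34, 36, 15, 6, 25]
arr[6]=15 <= 25: swap with position 4, array becomes [12, 22, 23, 22, 15, 36, 34, 6, 25]
arr[7]=6 <= 25: swap with position 5, array becomes [12, 22, 23, 22, 15, 6, 34, 36, 25]

Place pivot at position 6: [12, 22, 23, 22, 15, 6, 25, 36, 34]
Pivot position: 6

After partitioning with pivot 25, the array becomes [12, 22, 23, 22, 15, 6, 25, 36, 34]. The pivot is placed at index 6. All elements to the left of the pivot are <= 25, and all elements to the right are > 25.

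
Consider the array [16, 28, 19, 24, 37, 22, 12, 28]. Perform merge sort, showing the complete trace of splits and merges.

Merge sort trace:

Split: [16, 28, 19, 24, 37, 22, 12, 28] -> [16, 28, 19, 24] and [37, 22, 12, 28]
  Split: [16, 28, 19, 24] -> [16, 28] and [19, 24]
    Split: [16, 28] -> [16] and [28]
    Merge: [16] + [28] -> [16, 28]
    Split: [19, 24] -> [19] and [24]
    Merge: [19] + [24] -> [19, 24]
  Merge: [16, 28] + [19, 24] -> [16, 19, 24, 28]
  Split: [37, 22, 12, 28] -> [37, 22] and [12, 28]
    Split: [37, 22] -> [37] and [22]
    Merge: [37] + [22] -> [22, 37]
    Split: [12, 28] -> [12] and [28]
    Merge: [12] + [28] -> [12, 28]
  Merge: [22, 37] + [12, 28] -> [12, 22, 28, 37]
Merge: [16, 19, 24, 28] + [12, 22, 28, 37] -> [12, 16, 19, 22, 24, 28, 28, 37]

Final sorted array: [12, 16, 19, 22, 24, 28, 28, 37]

The merge sort proceeds by recursively splitting the array and merging sorted halves.
After all merges, the sorted array is [12, 16, 19, 22, 24, 28, 28, 37].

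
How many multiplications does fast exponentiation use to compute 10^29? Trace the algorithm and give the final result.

Computing 10^29 by squaring (build up from 10^1; each line after the first costs one multiplication):

10^1 = 10
10^2 = (10^1)^2 = 10^2 = 100
10^3 = 10 * 10^2 = 10 * 100 = 1000
10^6 = (10^3)^2 = 1000^2 = 1000000
10^7 = 10 * 10^6 = 10 * 1000000 = 10000000
10^14 = (10^7)^2 = 10000000^2 = 100000000000000
10^28 = (10^14)^2 = 100000000000000^2 = 10000000000000000000000000000
10^29 = 10 * 10^28 = 10 * 10000000000000000000000000000 = 100000000000000000000000000000

Result: 100000000000000000000000000000
Multiplications needed: 7 (7 lines after 10^1)

10^29 = 100000000000000000000000000000. Using exponentiation by squaring, this requires 7 multiplications. The key idea: if the exponent is even, square the half-power; if odd, multiply by the base once.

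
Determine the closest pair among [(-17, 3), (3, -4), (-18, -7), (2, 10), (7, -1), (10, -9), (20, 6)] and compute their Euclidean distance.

Computing all pairwise distances among 7 points:

d((-17, 3), (3, -4)) = 21.1896
d((-17, 3), (-18, -7)) = 10.0499
d((-17, 3), (2, 10)) = 20.2485
d((-17, 3), (7, -1)) = 24.3311
d((-17, 3), (10, -9)) = 29.5466
d((-17, 3), (20, 6)) = 37.1214
d((3, -4), (-18, -7)) = 21.2132
d((3, -4), (2, 10)) = 14.0357
d((3, -4), (7, -1)) = 5.0 <-- minimum
d((3, -4), (10, -9)) = 8.6023
d((3, -4), (20, 6)) = 19.7231
d((-18, -7), (2, 10)) = 26.2488
d((-18, -7), (7, -1)) = 25.7099
d((-18, -7), (10, -9)) = 28.0713
d((-18, -7), (20, 6)) = 40.1622
d((2, 10), (7, -1)) = 12.083
d((2, 10), (10, -9)) = 20.6155
d((2, 10), (20, 6)) = 18.4391
d((7, -1), (10, -9)) = 8.544
d((7, -1), (20, 6)) = 14.7648
d((10, -9), (20, 6)) = 18.0278

Closest pair: (3, -4) and (7, -1) with distance 5.0

The closest pair is (3, -4) and (7, -1) with Euclidean distance 5.0. For 7 points, brute-force pairwise comparison is shown above. For large n, the divide-and-conquer algorithm (sort by x, recurse on halves, check the dividing strip) achieves O(n log n).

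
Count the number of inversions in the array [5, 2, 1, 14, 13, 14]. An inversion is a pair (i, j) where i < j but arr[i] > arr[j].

Finding inversions in [5, 2, 1, 14, 13, 14]:

(0, 1): arr[0]=5 > arr[1]=2
(0, 2): arr[0]=5 > arr[2]=1
(1, 2): arr[1]=2 > arr[2]=1
(3, 4): arr[3]=14 > arr[4]=13

Total inversions: 4

The array has 4 inversion(s): (0,1), (0,2), (1,2), (3,4). Each pair (i,j) satisfies i < j and arr[i] > arr[j].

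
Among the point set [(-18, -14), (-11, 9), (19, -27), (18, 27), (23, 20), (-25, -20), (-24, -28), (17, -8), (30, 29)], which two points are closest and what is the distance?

Computing all pairwise distances among 9 points:

d((-18, -14), (-11, 9)) = 24.0416
d((-18, -14), (19, -27)) = 39.2173
d((-18, -14), (18, 27)) = 54.5619
d((-18, -14), (23, 20)) = 53.2635
d((-18, -14), (-25, -20)) = 9.2195
d((-18, -14), (-24, -28)) = 15.2315
d((-18, -14), (17, -8)) = 35.5106
d((-18, -14), (30, 29)) = 64.4438
d((-11, 9), (19, -27)) = 46.8615
d((-11, 9), (18, 27)) = 34.1321
d((-11, 9), (23, 20)) = 35.7351
d((-11, 9), (-25, -20)) = 32.2025
d((-11, 9), (-24, -28)) = 39.2173
d((-11, 9), (17, -8)) = 32.7567
d((-11, 9), (30, 29)) = 45.618
d((19, -27), (18, 27)) = 54.0093
d((19, -27), (23, 20)) = 47.1699
d((19, -27), (-25, -20)) = 44.5533
d((19, -27), (-24, -28)) = 43.0116
d((19, -27), (17, -8)) = 19.105
d((19, -27), (30, 29)) = 57.0701
d((18, 27), (23, 20)) = 8.6023
d((18, 27), (-25, -20)) = 63.7024
d((18, 27), (-24, -28)) = 69.2026
d((18, 27), (17, -8)) = 35.0143
d((18, 27), (30, 29)) = 12.1655
d((23, 20), (-25, -20)) = 62.482
d((23, 20), (-24, -28)) = 67.1789
d((23, 20), (17, -8)) = 28.6356
d((23, 20), (30, 29)) = 11.4018
d((-25, -20), (-24, -28)) = 8.0623 <-- minimum
d((-25, -20), (17, -8)) = 43.6807
d((-25, -20), (30, 29)) = 73.6614
d((-24, -28), (17, -8)) = 45.618
d((-24, -28), (30, 29)) = 78.5175
d((17, -8), (30, 29)) = 39.2173

Closest pair: (-25, -20) and (-24, -28) with distance 8.0623

The closest pair is (-25, -20) and (-24, -28) with Euclidean distance 8.0623. For 9 points, brute-force pairwise comparison is shown above. For large n, the divide-and-conquer algorithm (sort by x, recurse on halves, check the dividing strip) achieves O(n log n).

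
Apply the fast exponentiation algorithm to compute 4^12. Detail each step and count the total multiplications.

Computing 4^12 by squaring (build up from 4^1; each line after the first costs one multiplication):

4^1 = 4
4^2 = (4^1)^2 = 4^2 = 16
4^3 = 4 * 4^2 = 4 * 16 = 64
4^6 = (4^3)^2 = 64^2 = 4096
4^12 = (4^6)^2 = 4096^2 = 16777216

Result: 16777216
Multiplications needed: 4 (4 lines after 4^1)

4^12 = 16777216. Using exponentiation by squaring, this requires 4 multiplications. The key idea: if the exponent is even, square the half-power; if odd, multiply by the base once.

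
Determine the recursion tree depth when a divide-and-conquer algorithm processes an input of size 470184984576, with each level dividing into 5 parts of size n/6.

For divide and conquer with division factor 6:

Problem sizes at each level:
Level 0: 470184984576
Level 1: 78364164096
Level 2: 13060694016
Level 3: 2176782336
Level 4: 362797056
Level 5: 60466176
Level 6: 10077696
Level 7: 1679616
Level 8: 279936
Level 9: 46656
Level 10: 7776
Level 11: 1296
Level 12: 216
Level 13: 36
Level 14: 6
Level 15: 1

The root is level 0 and the size-1 base case is level 15 (the tree spans levels 0 through 15, i.e. 16 levels counting the root), so the depth is the number of divisions: log_6(470184984576) = 15

The recursion tree depth is log_6(470184984576) = 15. At each level, the problem size is divided by 6, so it takes 15 divisions to reduce to a base case of size 1. The algorithm makes 5 recursive calls at each level.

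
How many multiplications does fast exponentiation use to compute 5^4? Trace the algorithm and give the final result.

Computing 5^4 by squaring (build up from 5^1; each line after the first costs one multiplication):

5^1 = 5
5^2 = (5^1)^2 = 5^2 = 25
5^4 = (5^2)^2 = 25^2 = 625

Result: 625
Multiplications needed: 2 (2 lines after 5^1)

5^4 = 625. Using exponentiation by squaring, this requires 2 multiplications. The key idea: if the exponent is even, square the half-power; if odd, multiply by the base once.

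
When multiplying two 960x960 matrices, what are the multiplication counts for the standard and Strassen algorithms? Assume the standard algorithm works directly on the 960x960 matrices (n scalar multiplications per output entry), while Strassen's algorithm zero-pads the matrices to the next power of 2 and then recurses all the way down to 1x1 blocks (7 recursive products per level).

Matrix multiplication for 960x960 matrices:

Strassen's algorithm requires power-of-2 dimensions. Pad 960x960 to 1024x1024 (next power of 2).

Standard algorithm: 960^3 = 884736000 multiplications
Strassen's algorithm: 7^(log2(1024)) = 7^10 = 282475249 multiplications
Savings: 884736000 - 282475249 = 602260751 multiplications

Standard: 884736000 multiplications (960^3). Strassen: 282475249 multiplications (7^10, after padding to 1024x1024). Strassen reduces 8 recursive multiplications to 7 at each level.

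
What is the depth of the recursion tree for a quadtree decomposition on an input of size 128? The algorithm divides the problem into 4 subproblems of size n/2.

For divide and conquer with division factor 2:

Problem sizes at each level:
Level 0: 128
Level 1: 64
Level 2: 32
Level 3: 16
Level 4: 8
Level 5: 4
Level 6: 2
Level 7: 1

The root is level 0 and the size-1 base case is level 7 (the tree spans levels 0 through 7, i.e. 8 levels counting the root), so the depth is the number of divisions: log_2(128) = 7

The recursion tree depth is log_2(128) = 7. At each level, the problem size is divided by 2, so it takes 7 divisions to reduce to a base case of size 1. The algorithm makes 4 recursive calls at each level.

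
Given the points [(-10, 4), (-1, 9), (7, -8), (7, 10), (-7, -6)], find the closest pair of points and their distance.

Computing all pairwise distances among 5 points:

d((-10, 4), (-1, 9)) = 10.2956
d((-10, 4), (7, -8)) = 20.8087
d((-10, 4), (7, 10)) = 18.0278
d((-10, 4), (-7, -6)) = 10.4403
d((-1, 9), (7, -8)) = 18.7883
d((-1, 9), (7, 10)) = 8.0623 <-- minimum
d((-1, 9), (-7, -6)) = 16.1555
d((7, -8), (7, 10)) = 18.0
d((7, -8), (-7, -6)) = 14.1421
d((7, 10), (-7, -6)) = 21.2603

Closest pair: (-1, 9) and (7, 10) with distance 8.0623

The closest pair is (-1, 9) and (7, 10) with Euclidean distance 8.0623. For 5 points, brute-force pairwise comparison is shown above. For large n, the divide-and-conquer algorithm (sort by x, recurse on halves, check the dividing strip) achieves O(n log n).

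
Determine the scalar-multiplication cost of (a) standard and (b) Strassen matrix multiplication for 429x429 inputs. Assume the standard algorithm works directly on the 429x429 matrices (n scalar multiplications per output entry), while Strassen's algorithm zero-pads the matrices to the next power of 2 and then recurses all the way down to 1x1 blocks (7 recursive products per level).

Matrix multiplication for 429x429 matrices:

Strassen's algorithm requires power-of-2 dimensions. Pad 429x429 to 512x512 (next power of 2).

Standard algorithm: 429^3 = 78953589 multiplications
Strassen's algorithm: 7^(log2(512)) = 7^9 = 40353607 multiplications
Savings: 78953589 - 40353607 = 38599982 multiplications

Standard: 78953589 multiplications (429^3). Strassen: 40353607 multiplications (7^9, after padding to 512x512). Strassen reduces 8 recursive multiplications to 7 at each level.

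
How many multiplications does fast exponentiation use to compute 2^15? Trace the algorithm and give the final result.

Computing 2^15 by squaring (build up from 2^1; each line after the first costs one multiplication):

2^1 = 2
2^2 = (2^1)^2 = 2^2 = 4
2^3 = 2 * 2^2 = 2 * 4 = 8
2^6 = (2^3)^2 = 8^2 = 64
2^7 = 2 * 2^6 = 2 * 64 = 128
2^14 = (2^7)^2 = 128^2 = 16384
2^15 = 2 * 2^14 = 2 * 16384 = 32768

Result: 32768
Multiplications needed: 6 (6 lines after 2^1)

2^15 = 32768. Using exponentiation by squaring, this requires 6 multiplications. The key idea: if the exponent is even, square the half-power; if odd, multiply by the base once.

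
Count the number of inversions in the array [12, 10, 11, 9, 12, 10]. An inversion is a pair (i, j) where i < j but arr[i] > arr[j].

Finding inversions in [12, 10, 11, 9, 12, 10]:

(0, 1): arr[0]=12 > arr[1]=10
(0, 2): arr[0]=12 > arr[2]=11
(0, 3): arr[0]=12 > arr[3]=9
(0, 5): arr[0]=12 > arr[5]=10
(1, 3): arr[1]=10 > arr[3]=9
(2, 3): arr[2]=11 > arr[3]=9
(2, 5): arr[2]=11 > arr[5]=10
(4, 5): arr[4]=12 > arr[5]=10

Total inversions: 8

The array has 8 inversion(s): (0,1), (0,2), (0,3), (0,5), (1,3), (2,3), (2,5), (4,5). Each pair (i,j) satisfies i < j and arr[i] > arr[j].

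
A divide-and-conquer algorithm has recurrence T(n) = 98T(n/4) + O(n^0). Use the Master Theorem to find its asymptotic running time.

Master Theorem for T(n) = 98T(n/4) + O(n^0):

a = 98, b = 4, c = 0
log_b(a) = log_4(98) = 3.3074

Case 1: c = 0 < log_4(98) = 3.3074
T(n) = O(n^(log_4 98))

For T(n) = 98T(n/4) + O(n^0): log_4(98) = 3.3074. This is Case 1 of the Master Theorem (c < log_b(a), work dominated by leaves), giving O(n^(log_4 98)).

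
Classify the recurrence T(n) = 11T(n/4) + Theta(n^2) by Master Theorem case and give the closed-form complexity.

Master Theorem for T(n) = 11T(n/4) + O(n^2):

a = 11, b = 4, c = 2
log_b(a) = log_4(11) = 1.7297

Case 3: c = 2 > log_4(11) = 1.7297
T(n) = O(n^2) = O(n^2)

For T(n) = 11T(n/4) + O(n^2): log_4(11) = 1.7297. This is Case 3 of the Master Theorem (c > log_b(a), work dominated by root), giving O(n^2).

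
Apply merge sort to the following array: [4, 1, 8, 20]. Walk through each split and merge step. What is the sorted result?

Merge sort trace:

Split: [4, 1, 8, 20] -> [4, 1] and [8, 20]
  Split: [4, 1] -> [4] and [1]
  Merge: [4] + [1] -> [1, 4]
  Split: [8, 20] -> [8] and [20]
  Merge: [8] + [20] -> [8, 20]
Merge: [1, 4] + [8, 20] -> [1, 4, 8, 20]

Final sorted array: [1, 4, 8, 20]

The merge sort proceeds by recursively splitting the array and merging sorted halves.
After all merges, the sorted array is [1, 4, 8, 20].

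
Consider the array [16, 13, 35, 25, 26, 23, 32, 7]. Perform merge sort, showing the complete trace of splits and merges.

Merge sort trace:

Split: [16, 13, 35, 25, 26, 23, 32, 7] -> [16, 13, 35, 25] and [26, 23, 32, 7]
  Split: [16, 13, 35, 25] -> [16, 13] and [35, 25]
    Split: [16, 13] -> [16] and [13]
    Merge: [16] + [13] -> [13, 16]
    Split: [35, 25] -> [35] and [25]
    Merge: [35] + [25] -> [25, 35]
  Merge: [13, 16] + [25, 35] -> [13, 16, 25, 35]
  Split: [26, 23, 32, 7] -> [26, 23] and [32, 7]
    Split: [26, 23] -> [26] and [23]
    Merge: [26] + [23] -> [23, 26]
    Split: [32, 7] -> [32] and [7]
    Merge: [32] + [7] -> [7, 32]
  Merge: [23, 26] + [7, 32] -> [7, 23, 26, 32]
Merge: [13, 16, 25, 35] + [7, 23, 26, 32] -> [7, 13, 16, 23, 25, 26, 32, 35]

Final sorted array: [7, 13, 16, 23, 25, 26, 32, 35]

The merge sort proceeds by recursively splitting the array and merging sorted halves.
After all merges, the sorted array is [7, 13, 16, 23, 25, 26, 32, 35].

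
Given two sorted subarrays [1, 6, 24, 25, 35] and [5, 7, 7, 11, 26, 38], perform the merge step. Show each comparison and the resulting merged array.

Merging process:

Compare 1 vs 5: take 1 from left. Merged: [1]
Compare 6 vs 5: take 5 from right. Merged: [1, 5]
Compare 6 vs 7: take 6 from left. Merged: [1, 5, 6]
Compare 24 vs 7: take 7 from right. Merged: [1, 5, 6, 7]
Compare 24 vs 7: take 7 from right. Merged: [1, 5, 6, 7, 7]
Compare 24 vs 11: take 11 from right. Merged: [1, 5, 6, 7, 7, 11]
Compare 24 vs 26: take 24 from left. Merged: [1, 5, 6, 7, 7, 11, 24]
Compare 25 vs 26: take 25 from left. Merged: [1, 5, 6, 7, 7, 11, 24, 25]
Compare 35 vs 26: take 26 from right. Merged: [1, 5, 6, 7, 7, 11, 24, 25, 26]
Compare 35 vs 38: take 35 from left. Merged: [1, 5, 6, 7, 7, 11, 24, 25, 26, 35]
Append remaining from right: [38]. Merged: [1, 5, 6, 7, 7, 11, 24, 25, 26, 35, 38]

Final merged array: [1, 5, 6, 7, 7, 11, 24, 25, 26, 35, 38]
Total comparisons: 10

The merged array is [1, 5, 6, 7, 7, 11, 24, 25, 26, 35, 38], requiring 10 comparisons. The merge step runs in O(n) time where n is the total number of elements.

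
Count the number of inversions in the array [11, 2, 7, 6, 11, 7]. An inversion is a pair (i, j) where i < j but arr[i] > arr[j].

Finding inversions in [11, 2, 7, 6, 11, 7]:

(0, 1): arr[0]=11 > arr[1]=2
(0, 2): arr[0]=11 > arr[2]=7
(0, 3): arr[0]=11 > arr[3]=6
(0, 5): arr[0]=11 > arr[5]=7
(2, 3): arr[2]=7 > arr[3]=6
(4, 5): arr[4]=11 > arr[5]=7

Total inversions: 6

The array has 6 inversion(s): (0,1), (0,2), (0,3), (0,5), (2,3), (4,5). Each pair (i,j) satisfies i < j and arr[i] > arr[j].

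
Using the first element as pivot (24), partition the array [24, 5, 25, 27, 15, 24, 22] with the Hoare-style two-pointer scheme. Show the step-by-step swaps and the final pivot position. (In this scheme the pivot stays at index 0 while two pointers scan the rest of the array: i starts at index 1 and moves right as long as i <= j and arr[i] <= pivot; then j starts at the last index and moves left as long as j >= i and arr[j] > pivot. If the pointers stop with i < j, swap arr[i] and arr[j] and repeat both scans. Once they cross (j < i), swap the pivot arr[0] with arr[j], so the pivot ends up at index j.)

Hoare-style two-pointer partition with pivot = 24:

Initial array: [24, 5, 25, 27, 15, 24, 22]

Pointers start at i = 1, j = 6.
i stops at index 2 (arr[2]=25 > 24), j stops at index 6 (arr[6]=22 <= 24): swap arr[2] and arr[6], array becomes [24, 5, 22, 27, 15, 24, 25]
i stops at index 3 (arr[3]=27 > 24), j stops at index 5 (arr[5]=24 <= 24): swap arr[3] and arr[5], array becomes [24, 5, 22, 24, 15, 27, 25]
i ends at 5, j ends at 4: the pointers have crossed (j < i), so scanning stops.

Swap pivot arr[0] with arr[4] to place pivot at position 4: [15, 5, 22, 24, 24, 27, 25]
Pivot position: 4

After partitioning with pivot 24, the array becomes [15, 5, 22, 24, 24, 27, 25]. The pivot is placed at index 4. All elements to the left of the pivot are <= 24, and all elements to the right are > 24.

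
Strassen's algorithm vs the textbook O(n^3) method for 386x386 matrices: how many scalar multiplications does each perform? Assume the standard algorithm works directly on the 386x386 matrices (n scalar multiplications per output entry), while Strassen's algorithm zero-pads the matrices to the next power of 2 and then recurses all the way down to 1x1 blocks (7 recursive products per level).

Matrix multiplication for 386x386 matrices:

Strassen's algorithm requires power-of-2 dimensions. Pad 386x386 to 512x512 (next power of 2).

Standard algorithm: 386^3 = 57512456 multiplications
Strassen's algorithm: 7^(log2(512)) = 7^9 = 40353607 multiplications
Savings: 57512456 - 40353607 = 17158849 multiplications

Standard: 57512456 multiplications (386^3). Strassen: 40353607 multiplications (7^9, after padding to 512x512). Strassen reduces 8 recursive multiplications to 7 at each level.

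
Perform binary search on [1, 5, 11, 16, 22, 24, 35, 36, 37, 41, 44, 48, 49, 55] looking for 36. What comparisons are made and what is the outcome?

Binary search for 36 in [1, 5, 11, 16, 22, 24, 35, 36, 37, 41, 44, 48, 49, 55]:

lo=0, hi=13, mid=6, arr[mid]=35 -> 35 < 36, search right half
lo=7, hi=13, mid=10, arr[mid]=44 -> 44 > 36, search left half
lo=7, hi=9, mid=8, arr[mid]=37 -> 37 > 36, search left half
lo=7, hi=7, mid=7, arr[mid]=36 -> Found target at index 7!

Binary search finds 36 at index 7 after 4 comparisons. The search repeatedly halves the search space by comparing with the middle element.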